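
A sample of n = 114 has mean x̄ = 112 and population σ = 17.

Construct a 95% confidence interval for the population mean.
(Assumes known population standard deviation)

Answer: (108.8793, 115.1207)

Derivation:
Confidence level: 95%, α = 0.05
z_0.025 = 1.960
SE = σ/√n = 17/√114 = 1.5922
Margin of error = 1.960 × 1.5922 = 3.1207
CI: x̄ ± margin = 112 ± 3.1207
CI: (108.8793, 115.1207)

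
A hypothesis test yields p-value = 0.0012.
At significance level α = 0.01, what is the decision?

Answer: reject H₀

Derivation:
Compare p-value to α:
0.0012 < 0.01
Decision: reject H₀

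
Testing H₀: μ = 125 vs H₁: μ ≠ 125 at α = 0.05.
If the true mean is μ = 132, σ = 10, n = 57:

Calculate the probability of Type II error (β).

SE = σ/√n = 10/√57 = 1.3245
Critical values: μ₀ ± z_0.025×SE = 125 ± 1.960×1.3245
Acceptance region: (122.4040, 127.5960)
Under H₁ (μ = 132): z_high = (127.5960 - 132)/1.3245 = -3.3250, z_low = (122.4040 - 132)/1.3245 = -7.2450
β = P(not reject | H₁) = Φ(-3.3250) - Φ(-7.2450) ≈ 0.0004

Answer: β ≈ 0.0004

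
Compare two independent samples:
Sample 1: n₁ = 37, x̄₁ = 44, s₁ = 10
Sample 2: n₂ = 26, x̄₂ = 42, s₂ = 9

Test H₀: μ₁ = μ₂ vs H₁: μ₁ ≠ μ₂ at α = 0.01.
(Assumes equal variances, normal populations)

Answer: t = 0.8139, fail to reject H₀

Derivation:
Pooled variance: s²_p = [36×10² + 25×9²]/(61) = 92.2131
s_p = 9.6028
SE = s_p×√(1/n₁ + 1/n₂) = 9.6028×√(1/37 + 1/26) = 2.4574
t = (x̄₁ - x̄₂)/SE = (44 - 42)/2.4574 = 0.8139
df = 61, t-critical = ±2.659
Decision: fail to reject H₀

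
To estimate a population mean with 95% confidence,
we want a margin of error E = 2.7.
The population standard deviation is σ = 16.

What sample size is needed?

Answer: n = 135

Derivation:
z_0.025 = 1.960
n = (z×σ/E)² = (1.960×16/2.7)²
n = 134.9039
Round up: n = 135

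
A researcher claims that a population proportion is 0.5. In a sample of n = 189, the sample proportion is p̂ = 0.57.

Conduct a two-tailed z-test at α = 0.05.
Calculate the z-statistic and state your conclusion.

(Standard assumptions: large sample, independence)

Answer: z = 1.9247, fail to reject H₀

Derivation:
H₀: p = 0.5, H₁: p ≠ 0.5
Standard error: SE = √(p₀(1-p₀)/n) = √(0.5×0.5/189) = 0.036370
z-statistic: z = (p̂ - p₀)/SE = (0.57 - 0.5)/0.036370 = 1.9247
Critical value: z_0.025 = ±1.960
p-value = 0.0543
Decision: fail to reject H₀ at α = 0.05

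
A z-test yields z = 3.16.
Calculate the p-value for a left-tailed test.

For z = 3.16:
p = P(Z < 3.16) = Φ(3.16) = 0.9992

Answer: p-value ≈ 0.9992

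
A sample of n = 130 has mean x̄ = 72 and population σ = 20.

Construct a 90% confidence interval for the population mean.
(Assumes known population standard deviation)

Confidence level: 90%, α = 0.1
z_0.05 = 1.645
SE = σ/√n = 20/√130 = 1.7541
Margin of error = 1.645 × 1.7541 = 2.8855
CI: x̄ ± margin = 72 ± 2.8855
CI: (69.1145, 74.8855)

Answer: (69.1145, 74.8855)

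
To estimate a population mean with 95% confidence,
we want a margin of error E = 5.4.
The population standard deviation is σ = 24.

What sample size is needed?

z_0.025 = 1.960
n = (z×σ/E)² = (1.960×24/5.4)²
n = 75.8835
Round up: n = 76

Answer: n = 76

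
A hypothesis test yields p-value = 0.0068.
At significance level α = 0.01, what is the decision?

Answer: reject H₀

Derivation:
Compare p-value to α:
0.0068 < 0.01
Decision: reject H₀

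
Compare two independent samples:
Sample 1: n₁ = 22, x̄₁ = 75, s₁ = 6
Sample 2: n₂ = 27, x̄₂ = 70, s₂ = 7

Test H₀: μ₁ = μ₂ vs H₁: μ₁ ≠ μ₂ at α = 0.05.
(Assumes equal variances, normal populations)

Pooled variance: s²_p = [21×6² + 26×7²]/(47) = 43.1915
s_p = 6.5720
SE = s_p×√(1/n₁ + 1/n₂) = 6.5720×√(1/22 + 1/27) = 1.8876
t = (x̄₁ - x̄₂)/SE = (75 - 70)/1.8876 = 2.6489
df = 47, t-critical = ±2.012
Decision: reject H₀

Answer: t = 2.6489, reject H₀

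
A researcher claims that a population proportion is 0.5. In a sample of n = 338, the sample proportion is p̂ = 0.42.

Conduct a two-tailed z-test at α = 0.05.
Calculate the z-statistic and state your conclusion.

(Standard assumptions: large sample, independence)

H₀: p = 0.5, H₁: p ≠ 0.5
Standard error: SE = √(p₀(1-p₀)/n) = √(0.5×0.5/338) = 0.027196
z-statistic: z = (p̂ - p₀)/SE = (0.42 - 0.5)/0.027196 = -2.9416
Critical value: z_0.025 = ±1.960
p-value = 0.0033
Decision: reject H₀ at α = 0.05

Answer: z = -2.9416, reject H₀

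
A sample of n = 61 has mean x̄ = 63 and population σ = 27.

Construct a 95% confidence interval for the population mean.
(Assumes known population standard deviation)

Answer: (56.2243, 69.7757)

Derivation:
Confidence level: 95%, α = 0.05
z_0.025 = 1.960
SE = σ/√n = 27/√61 = 3.4570
Margin of error = 1.960 × 3.4570 = 6.7757
CI: x̄ ± margin = 63 ± 6.7757
CI: (56.2243, 69.7757)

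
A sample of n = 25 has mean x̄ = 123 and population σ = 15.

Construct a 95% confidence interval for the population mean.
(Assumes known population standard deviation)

Answer: (117.1200, 128.8800)

Derivation:
Confidence level: 95%, α = 0.05
z_0.025 = 1.960
SE = σ/√n = 15/√25 = 3.0000
Margin of error = 1.960 × 3.0000 = 5.8800
CI: x̄ ± margin = 123 ± 5.8800
CI: (117.1200, 128.8800)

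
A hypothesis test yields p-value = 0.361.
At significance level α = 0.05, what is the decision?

Answer: fail to reject H₀

Derivation:
Compare p-value to α:
0.361 ≥ 0.05
Decision: fail to reject H₀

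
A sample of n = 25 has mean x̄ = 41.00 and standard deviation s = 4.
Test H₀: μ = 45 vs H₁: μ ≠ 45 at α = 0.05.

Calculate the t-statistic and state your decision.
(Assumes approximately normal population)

df = n - 1 = 24
SE = s/√n = 4/√25 = 0.8000
t = (x̄ - μ₀)/SE = (41.00 - 45)/0.8000 = -5.0000
Critical value: t_{0.025,24} = ±2.064
p-value < 0.0001
Decision: reject H₀

Answer: t = -5.0000, reject H₀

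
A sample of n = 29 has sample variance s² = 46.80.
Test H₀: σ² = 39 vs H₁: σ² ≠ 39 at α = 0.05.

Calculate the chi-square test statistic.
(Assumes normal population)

df = n - 1 = 28
χ² = (n-1)s²/σ₀² = 28×46.80/39 = 33.6000
Critical values: χ²_{0.975,28} = 15.308, χ²_{0.025,28} = 44.461
Rejection region: χ² < 15.308 or χ² > 44.461
Decision: fail to reject H₀

Answer: χ² = 33.6000, fail to reject H₀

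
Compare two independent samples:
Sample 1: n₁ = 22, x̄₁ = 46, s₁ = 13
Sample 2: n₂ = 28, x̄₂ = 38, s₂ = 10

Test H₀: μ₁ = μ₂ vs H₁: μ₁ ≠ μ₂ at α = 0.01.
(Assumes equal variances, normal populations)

Pooled variance: s²_p = [21×13² + 27×10²]/(48) = 130.1875
s_p = 11.4100
SE = s_p×√(1/n₁ + 1/n₂) = 11.4100×√(1/22 + 1/28) = 3.2507
t = (x̄₁ - x̄₂)/SE = (46 - 38)/3.2507 = 2.4610
df = 48, t-critical = ±2.682
Decision: fail to reject H₀

Answer: t = 2.4610, fail to reject H₀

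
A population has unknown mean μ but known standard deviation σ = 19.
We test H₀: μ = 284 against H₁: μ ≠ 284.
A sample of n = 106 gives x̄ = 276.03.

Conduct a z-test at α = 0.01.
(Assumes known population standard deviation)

Standard error: SE = σ/√n = 19/√106 = 1.8454
z-statistic: z = (x̄ - μ₀)/SE = (276.03 - 284)/1.8454 = -4.3188
Critical value: ±2.576
p-value < 0.0001
Decision: reject H₀

Answer: z = -4.3188, reject H₀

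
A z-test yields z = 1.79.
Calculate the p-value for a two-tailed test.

For z = 1.79:
p = 2×P(Z > |1.79|) = 2×(1 - Φ(1.79)) = 0.0735

Answer: p-value ≈ 0.0735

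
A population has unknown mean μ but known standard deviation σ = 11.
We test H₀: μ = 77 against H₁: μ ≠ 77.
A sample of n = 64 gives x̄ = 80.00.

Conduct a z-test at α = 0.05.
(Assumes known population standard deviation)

Answer: z = 2.1818, reject H₀

Derivation:
Standard error: SE = σ/√n = 11/√64 = 1.3750
z-statistic: z = (x̄ - μ₀)/SE = (80.00 - 77)/1.3750 = 2.1818
Critical value: ±1.960
p-value = 0.0291
Decision: reject H₀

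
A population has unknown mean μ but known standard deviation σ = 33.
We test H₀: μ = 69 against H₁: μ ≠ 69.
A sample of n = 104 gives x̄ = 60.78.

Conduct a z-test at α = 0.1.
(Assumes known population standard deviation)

Standard error: SE = σ/√n = 33/√104 = 3.2359
z-statistic: z = (x̄ - μ₀)/SE = (60.78 - 69)/3.2359 = -2.5403
Critical value: ±1.645
p-value = 0.0111
Decision: reject H₀

Answer: z = -2.5403, reject H₀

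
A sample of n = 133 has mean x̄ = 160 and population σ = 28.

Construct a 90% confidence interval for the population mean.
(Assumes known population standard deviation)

Answer: (156.0061, 163.9939)

Derivation:
Confidence level: 90%, α = 0.1
z_0.05 = 1.645
SE = σ/√n = 28/√133 = 2.4279
Margin of error = 1.645 × 2.4279 = 3.9939
CI: x̄ ± margin = 160 ± 3.9939
CI: (156.0061, 163.9939)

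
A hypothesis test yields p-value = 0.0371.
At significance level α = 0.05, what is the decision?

Answer: reject H₀

Derivation:
Compare p-value to α:
0.0371 < 0.05
Decision: reject H₀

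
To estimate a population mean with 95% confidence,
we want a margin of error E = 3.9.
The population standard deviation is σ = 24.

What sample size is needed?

Answer: n = 146

Derivation:
z_0.025 = 1.960
n = (z×σ/E)² = (1.960×24/3.9)²
n = 145.4807
Round up: n = 146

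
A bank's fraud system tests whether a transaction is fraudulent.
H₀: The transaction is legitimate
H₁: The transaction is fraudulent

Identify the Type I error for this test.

Answer: Blocking a legitimate transaction as fraud

Derivation:
A Type I error (probability α) occurs when we reject a true H₀.
A Type II error (probability β) occurs when we fail to reject a false H₀.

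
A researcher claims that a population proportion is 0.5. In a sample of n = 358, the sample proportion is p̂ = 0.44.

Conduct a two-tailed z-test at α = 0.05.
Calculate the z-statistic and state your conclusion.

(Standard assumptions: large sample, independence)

Answer: z = -2.2705, reject H₀

Derivation:
H₀: p = 0.5, H₁: p ≠ 0.5
Standard error: SE = √(p₀(1-p₀)/n) = √(0.5×0.5/358) = 0.026426
z-statistic: z = (p̂ - p₀)/SE = (0.44 - 0.5)/0.026426 = -2.2705
Critical value: z_0.025 = ±1.960
p-value = 0.0232
Decision: reject H₀ at α = 0.05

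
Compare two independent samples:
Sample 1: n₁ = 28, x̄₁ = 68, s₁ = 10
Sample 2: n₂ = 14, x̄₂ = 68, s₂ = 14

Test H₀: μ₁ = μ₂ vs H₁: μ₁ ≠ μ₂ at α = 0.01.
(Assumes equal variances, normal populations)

Pooled variance: s²_p = [27×10² + 13×14²]/(40) = 131.2000
s_p = 11.4543
SE = s_p×√(1/n₁ + 1/n₂) = 11.4543×√(1/28 + 1/14) = 3.7493
t = (x̄₁ - x̄₂)/SE = (68 - 68)/3.7493 = 0.0000
df = 40, t-critical = ±2.704
Decision: fail to reject H₀

Answer: t = 0.0000, fail to reject H₀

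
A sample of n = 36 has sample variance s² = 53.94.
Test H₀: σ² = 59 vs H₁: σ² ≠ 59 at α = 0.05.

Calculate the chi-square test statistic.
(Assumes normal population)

df = n - 1 = 35
χ² = (n-1)s²/σ₀² = 35×53.94/59 = 31.9983
Critical values: χ²_{0.975,35} = 20.569, χ²_{0.025,35} = 53.203
Rejection region: χ² < 20.569 or χ² > 53.203
Decision: fail to reject H₀

Answer: χ² = 31.9983, fail to reject H₀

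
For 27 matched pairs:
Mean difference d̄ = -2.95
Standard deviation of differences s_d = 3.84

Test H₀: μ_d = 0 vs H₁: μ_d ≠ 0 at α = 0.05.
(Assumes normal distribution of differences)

df = n - 1 = 26
SE = s_d/√n = 3.84/√27 = 0.7390
t = d̄/SE = -2.95/0.7390 = -3.9919
Critical value: t_{0.025,26} = ±2.056
p-value ≈ 0.0005
Decision: reject H₀

Answer: t = -3.9919, reject H₀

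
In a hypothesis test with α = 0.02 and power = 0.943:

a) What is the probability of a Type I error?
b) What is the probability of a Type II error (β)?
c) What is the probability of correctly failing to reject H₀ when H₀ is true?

Answer: a) 0.02, b) 0.057, c) 0.98

Derivation:
a) Type I error probability = α = 0.02
b) Power = P(reject H₀ | H₁ true) = 1 - β = 0.943, so Type II error probability = β = 1 - Power = 0.057
c) P(fail to reject H₀ | H₀ true) = 1 - α = 0.98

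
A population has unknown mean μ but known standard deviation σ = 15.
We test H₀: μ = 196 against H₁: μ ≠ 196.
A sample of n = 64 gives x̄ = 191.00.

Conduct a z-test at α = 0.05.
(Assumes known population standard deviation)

Standard error: SE = σ/√n = 15/√64 = 1.8750
z-statistic: z = (x̄ - μ₀)/SE = (191.00 - 196)/1.8750 = -2.6667
Critical value: ±1.960
p-value = 0.0077
Decision: reject H₀

Answer: z = -2.6667, reject H₀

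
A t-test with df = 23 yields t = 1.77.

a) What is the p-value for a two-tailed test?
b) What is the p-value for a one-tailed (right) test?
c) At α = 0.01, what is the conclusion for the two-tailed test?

Using t-distribution with df = 23:
a) Two-tailed: p = 2×P(T > 1.77) = 0.0900
b) One-tailed: p = P(T > 1.77) = 0.0450
c) 0.0900 ≥ 0.01, fail to reject H₀

Answer: a) 0.0900, b) 0.0450, c) fail to reject H₀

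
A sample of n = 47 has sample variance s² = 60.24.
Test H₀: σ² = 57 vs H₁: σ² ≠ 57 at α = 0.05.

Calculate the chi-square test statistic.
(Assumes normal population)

Answer: χ² = 48.6147, fail to reject H₀

Derivation:
df = n - 1 = 46
χ² = (n-1)s²/σ₀² = 46×60.24/57 = 48.6147
Critical values: χ²_{0.975,46} = 29.160, χ²_{0.025,46} = 66.617
Rejection region: χ² < 29.160 or χ² > 66.617
Decision: fail to reject H₀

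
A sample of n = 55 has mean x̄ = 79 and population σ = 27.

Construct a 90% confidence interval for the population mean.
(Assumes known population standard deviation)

Confidence level: 90%, α = 0.1
z_0.05 = 1.645
SE = σ/√n = 27/√55 = 3.6407
Margin of error = 1.645 × 3.6407 = 5.9890
CI: x̄ ± margin = 79 ± 5.9890
CI: (73.0110, 84.9890)

Answer: (73.0110, 84.9890)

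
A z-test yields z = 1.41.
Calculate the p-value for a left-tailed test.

Answer: p-value ≈ 0.9207

Derivation:
For z = 1.41:
p = P(Z < 1.41) = Φ(1.41) = 0.9207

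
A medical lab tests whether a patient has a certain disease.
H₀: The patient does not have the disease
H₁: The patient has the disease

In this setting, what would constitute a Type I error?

Answer: Diagnosing a healthy patient as having the disease (false positive)

Derivation:
Type I error: rejecting H₀ when it is actually true (false positive).
Type II error: failing to reject H₀ when H₁ is actually true (false negative).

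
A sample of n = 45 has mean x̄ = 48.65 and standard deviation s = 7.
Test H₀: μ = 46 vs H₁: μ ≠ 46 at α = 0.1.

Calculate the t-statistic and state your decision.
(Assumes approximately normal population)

df = n - 1 = 44
SE = s/√n = 7/√45 = 1.0435
t = (x̄ - μ₀)/SE = (48.65 - 46)/1.0435 = 2.5395
Critical value: t_{0.05,44} = ±1.680
p-value ≈ 0.0147
Decision: reject H₀

Answer: t = 2.5395, reject H₀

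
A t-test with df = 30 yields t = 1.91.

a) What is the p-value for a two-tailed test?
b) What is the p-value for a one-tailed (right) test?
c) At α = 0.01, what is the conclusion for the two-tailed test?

Answer: a) 0.0657, b) 0.0329, c) fail to reject H₀

Derivation:
Using t-distribution with df = 30:
a) Two-tailed: p = 2×P(T > 1.91) = 0.0657
b) One-tailed: p = P(T > 1.91) = 0.0329
c) 0.0657 ≥ 0.01, fail to reject H₀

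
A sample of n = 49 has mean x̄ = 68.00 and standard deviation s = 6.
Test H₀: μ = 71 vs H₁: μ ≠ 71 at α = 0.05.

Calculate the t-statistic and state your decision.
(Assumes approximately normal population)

df = n - 1 = 48
SE = s/√n = 6/√49 = 0.8571
t = (x̄ - μ₀)/SE = (68.00 - 71)/0.8571 = -3.5002
Critical value: t_{0.025,48} = ±2.011
p-value ≈ 0.0010
Decision: reject H₀

Answer: t = -3.5002, reject H₀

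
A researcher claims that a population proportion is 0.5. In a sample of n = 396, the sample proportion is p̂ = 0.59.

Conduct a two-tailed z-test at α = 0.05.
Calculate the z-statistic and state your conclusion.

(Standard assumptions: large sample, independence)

H₀: p = 0.5, H₁: p ≠ 0.5
Standard error: SE = √(p₀(1-p₀)/n) = √(0.5×0.5/396) = 0.025126
z-statistic: z = (p̂ - p₀)/SE = (0.59 - 0.5)/0.025126 = 3.5819
Critical value: z_0.025 = ±1.960
p-value = 0.0003
Decision: reject H₀ at α = 0.05

Answer: z = 3.5819, reject H₀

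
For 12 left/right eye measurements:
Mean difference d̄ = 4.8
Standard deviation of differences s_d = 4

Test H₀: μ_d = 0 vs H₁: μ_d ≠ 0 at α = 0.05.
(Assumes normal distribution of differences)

df = n - 1 = 11
SE = s_d/√n = 4/√12 = 1.1547
t = d̄/SE = 4.8/1.1547 = 4.1569
Critical value: t_{0.025,11} = ±2.201
p-value ≈ 0.0016
Decision: reject H₀

Answer: t = 4.1569, reject H₀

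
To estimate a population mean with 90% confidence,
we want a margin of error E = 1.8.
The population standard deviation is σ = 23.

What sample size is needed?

Answer: n = 442

Derivation:
z_0.05 = 1.645
n = (z×σ/E)² = (1.645×23/1.8)²
n = 441.8170
Round up: n = 442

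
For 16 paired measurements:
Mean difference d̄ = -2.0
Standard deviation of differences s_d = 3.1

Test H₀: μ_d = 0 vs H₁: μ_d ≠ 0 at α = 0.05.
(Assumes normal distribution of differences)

Answer: t = -2.5806, reject H₀

Derivation:
df = n - 1 = 15
SE = s_d/√n = 3.1/√16 = 0.7750
t = d̄/SE = -2.0/0.7750 = -2.5806
Critical value: t_{0.025,15} = ±2.131
p-value ≈ 0.0209
Decision: reject H₀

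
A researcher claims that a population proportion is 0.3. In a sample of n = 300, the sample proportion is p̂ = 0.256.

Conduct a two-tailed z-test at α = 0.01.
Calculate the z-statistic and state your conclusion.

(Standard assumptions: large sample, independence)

H₀: p = 0.3, H₁: p ≠ 0.3
Standard error: SE = √(p₀(1-p₀)/n) = √(0.3×0.7/300) = 0.026458
z-statistic: z = (p̂ - p₀)/SE = (0.256 - 0.3)/0.026458 = -1.6630
Critical value: z_0.005 = ±2.576
p-value = 0.0963
Decision: fail to reject H₀ at α = 0.01

Answer: z = -1.6630, fail to reject H₀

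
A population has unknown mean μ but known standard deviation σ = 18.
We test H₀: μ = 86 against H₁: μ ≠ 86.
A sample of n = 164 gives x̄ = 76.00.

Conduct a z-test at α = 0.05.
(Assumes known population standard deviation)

Answer: z = -7.1144, reject H₀

Derivation:
Standard error: SE = σ/√n = 18/√164 = 1.4056
z-statistic: z = (x̄ - μ₀)/SE = (76.00 - 86)/1.4056 = -7.1144
Critical value: ±1.960
p-value < 0.0001
Decision: reject H₀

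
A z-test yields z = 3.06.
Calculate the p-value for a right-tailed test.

For z = 3.06:
p = P(Z > 3.06) = 1 - Φ(3.06) = 0.0011

Answer: p-value ≈ 0.0011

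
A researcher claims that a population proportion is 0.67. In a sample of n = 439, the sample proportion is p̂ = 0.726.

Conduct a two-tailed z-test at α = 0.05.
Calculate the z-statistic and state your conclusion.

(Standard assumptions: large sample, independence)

Answer: z = 2.4953, reject H₀

Derivation:
H₀: p = 0.67, H₁: p ≠ 0.67
Standard error: SE = √(p₀(1-p₀)/n) = √(0.67×0.33/439) = 0.022442
z-statistic: z = (p̂ - p₀)/SE = (0.726 - 0.67)/0.022442 = 2.4953
Critical value: z_0.025 = ±1.960
p-value = 0.0126
Decision: reject H₀ at α = 0.05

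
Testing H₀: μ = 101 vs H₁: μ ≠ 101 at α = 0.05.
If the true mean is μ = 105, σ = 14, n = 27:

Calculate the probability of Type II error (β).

SE = σ/√n = 14/√27 = 2.6943
Critical values: μ₀ ± z_0.025×SE = 101 ± 1.960×2.6943
Acceptance region: (95.7192, 106.2808)
Under H₁ (μ = 105): z_high = (106.2808 - 105)/2.6943 = 0.4754, z_low = (95.7192 - 105)/2.6943 = -3.4446
β = P(not reject | H₁) = Φ(0.4754) - Φ(-3.4446) ≈ 0.6825

Answer: β ≈ 0.6825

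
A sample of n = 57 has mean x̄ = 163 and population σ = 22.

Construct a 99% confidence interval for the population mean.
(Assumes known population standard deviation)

Answer: (155.4935, 170.5065)

Derivation:
Confidence level: 99%, α = 0.01
z_0.005 = 2.576
SE = σ/√n = 22/√57 = 2.9140
Margin of error = 2.576 × 2.9140 = 7.5065
CI: x̄ ± margin = 163 ± 7.5065
CI: (155.4935, 170.5065)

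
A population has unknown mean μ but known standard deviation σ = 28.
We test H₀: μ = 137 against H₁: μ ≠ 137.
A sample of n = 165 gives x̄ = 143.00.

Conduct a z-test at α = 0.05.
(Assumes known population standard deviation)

Standard error: SE = σ/√n = 28/√165 = 2.1798
z-statistic: z = (x̄ - μ₀)/SE = (143.00 - 137)/2.1798 = 2.7525
Critical value: ±1.960
p-value = 0.0059
Decision: reject H₀

Answer: z = 2.7525, reject H₀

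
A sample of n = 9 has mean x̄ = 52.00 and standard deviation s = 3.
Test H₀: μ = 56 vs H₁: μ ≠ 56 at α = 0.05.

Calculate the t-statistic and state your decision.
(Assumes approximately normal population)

Answer: t = -4.0000, reject H₀

Derivation:
df = n - 1 = 8
SE = s/√n = 3/√9 = 1.0000
t = (x̄ - μ₀)/SE = (52.00 - 56)/1.0000 = -4.0000
Critical value: t_{0.025,8} = ±2.306
p-value ≈ 0.0039
Decision: reject H₀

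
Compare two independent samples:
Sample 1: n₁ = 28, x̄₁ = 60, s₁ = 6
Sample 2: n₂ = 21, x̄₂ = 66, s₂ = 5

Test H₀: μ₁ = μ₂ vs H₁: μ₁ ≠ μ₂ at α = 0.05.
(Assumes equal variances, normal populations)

Answer: t = -3.7140, reject H₀

Derivation:
Pooled variance: s²_p = [27×6² + 20×5²]/(47) = 31.3191
s_p = 5.5963
SE = s_p×√(1/n₁ + 1/n₂) = 5.5963×√(1/28 + 1/21) = 1.6155
t = (x̄₁ - x̄₂)/SE = (60 - 66)/1.6155 = -3.7140
df = 47, t-critical = ±2.012
Decision: reject H₀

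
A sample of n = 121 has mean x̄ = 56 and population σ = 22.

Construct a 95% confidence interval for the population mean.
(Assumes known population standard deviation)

Confidence level: 95%, α = 0.05
z_0.025 = 1.960
SE = σ/√n = 22/√121 = 2.0000
Margin of error = 1.960 × 2.0000 = 3.9200
CI: x̄ ± margin = 56 ± 3.9200
CI: (52.0800, 59.9200)

Answer: (52.0800, 59.9200)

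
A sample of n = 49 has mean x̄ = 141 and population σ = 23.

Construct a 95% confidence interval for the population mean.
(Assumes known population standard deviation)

Confidence level: 95%, α = 0.05
z_0.025 = 1.960
SE = σ/√n = 23/√49 = 3.2857
Margin of error = 1.960 × 3.2857 = 6.4400
CI: x̄ ± margin = 141 ± 6.4400
CI: (134.5600, 147.4400)

Answer: (134.5600, 147.4400)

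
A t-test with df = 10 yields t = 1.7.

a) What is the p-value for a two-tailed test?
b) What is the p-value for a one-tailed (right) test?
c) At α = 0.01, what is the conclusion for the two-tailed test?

Using t-distribution with df = 10:
a) Two-tailed: p = 2×P(T > 1.7) = 0.1200
b) One-tailed: p = P(T > 1.7) = 0.0600
c) 0.1200 ≥ 0.01, fail to reject H₀

Answer: a) 0.1200, b) 0.0600, c) fail to reject H₀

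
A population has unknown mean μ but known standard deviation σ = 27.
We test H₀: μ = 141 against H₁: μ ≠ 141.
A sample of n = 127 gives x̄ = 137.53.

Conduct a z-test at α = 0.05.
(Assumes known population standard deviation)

Answer: z = -1.4483, fail to reject H₀

Derivation:
Standard error: SE = σ/√n = 27/√127 = 2.3959
z-statistic: z = (x̄ - μ₀)/SE = (137.53 - 141)/2.3959 = -1.4483
Critical value: ±1.960
p-value = 0.1475
Decision: fail to reject H₀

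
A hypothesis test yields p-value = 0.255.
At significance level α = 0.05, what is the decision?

Compare p-value to α:
0.255 ≥ 0.05
Decision: fail to reject H₀

Answer: fail to reject H₀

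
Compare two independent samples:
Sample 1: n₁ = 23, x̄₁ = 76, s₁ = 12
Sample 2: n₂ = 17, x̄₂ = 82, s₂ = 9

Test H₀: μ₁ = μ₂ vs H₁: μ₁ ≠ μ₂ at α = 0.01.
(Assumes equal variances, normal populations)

Pooled variance: s²_p = [22×12² + 16×9²]/(38) = 117.4737
s_p = 10.8385
SE = s_p×√(1/n₁ + 1/n₂) = 10.8385×√(1/23 + 1/17) = 3.4667
t = (x̄₁ - x̄₂)/SE = (76 - 82)/3.4667 = -1.7308
df = 38, t-critical = ±2.712
Decision: fail to reject H₀

Answer: t = -1.7308, fail to reject H₀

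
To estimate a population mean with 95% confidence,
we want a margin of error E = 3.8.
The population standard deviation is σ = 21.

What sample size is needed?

z_0.025 = 1.960
n = (z×σ/E)² = (1.960×21/3.8)²
n = 117.3231
Round up: n = 118

Answer: n = 118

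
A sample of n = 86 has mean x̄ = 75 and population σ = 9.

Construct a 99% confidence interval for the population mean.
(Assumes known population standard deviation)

Confidence level: 99%, α = 0.01
z_0.005 = 2.576
SE = σ/√n = 9/√86 = 0.9705
Margin of error = 2.576 × 0.9705 = 2.5000
CI: x̄ ± margin = 75 ± 2.5000
CI: (72.5000, 77.5000)

Answer: (72.5000, 77.5000)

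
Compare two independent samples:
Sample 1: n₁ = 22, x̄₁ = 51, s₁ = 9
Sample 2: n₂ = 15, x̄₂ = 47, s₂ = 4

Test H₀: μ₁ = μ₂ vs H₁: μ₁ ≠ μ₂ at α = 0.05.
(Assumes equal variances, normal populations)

Answer: t = 1.6108, fail to reject H₀

Derivation:
Pooled variance: s²_p = [21×9² + 14×4²]/(35) = 55.0000
s_p = 7.4162
SE = s_p×√(1/n₁ + 1/n₂) = 7.4162×√(1/22 + 1/15) = 2.4833
t = (x̄₁ - x̄₂)/SE = (51 - 47)/2.4833 = 1.6108
df = 35, t-critical = ±2.030
Decision: fail to reject H₀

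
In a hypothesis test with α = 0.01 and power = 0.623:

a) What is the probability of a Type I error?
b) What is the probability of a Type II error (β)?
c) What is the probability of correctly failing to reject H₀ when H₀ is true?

Answer: a) 0.01, b) 0.377, c) 0.99

Derivation:
a) Type I error probability = α = 0.01
b) Power = P(reject H₀ | H₁ true) = 1 - β = 0.623, so Type II error probability = β = 1 - Power = 0.377
c) P(fail to reject H₀ | H₀ true) = 1 - α = 0.99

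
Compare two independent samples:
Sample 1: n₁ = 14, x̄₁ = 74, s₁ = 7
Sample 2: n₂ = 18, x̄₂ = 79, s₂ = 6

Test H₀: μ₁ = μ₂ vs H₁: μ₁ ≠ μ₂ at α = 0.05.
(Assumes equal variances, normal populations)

Answer: t = -2.1746, reject H₀

Derivation:
Pooled variance: s²_p = [13×7² + 17×6²]/(30) = 41.6333
s_p = 6.4524
SE = s_p×√(1/n₁ + 1/n₂) = 6.4524×√(1/14 + 1/18) = 2.2993
t = (x̄₁ - x̄₂)/SE = (74 - 79)/2.2993 = -2.1746
df = 30, t-critical = ±2.042
Decision: reject H₀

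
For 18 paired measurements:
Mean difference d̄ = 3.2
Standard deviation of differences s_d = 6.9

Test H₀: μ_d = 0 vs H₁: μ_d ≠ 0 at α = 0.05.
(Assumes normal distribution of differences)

Answer: t = 1.9677, fail to reject H₀

Derivation:
df = n - 1 = 17
SE = s_d/√n = 6.9/√18 = 1.6263
t = d̄/SE = 3.2/1.6263 = 1.9677
Critical value: t_{0.025,17} = ±2.110
p-value ≈ 0.0656
Decision: fail to reject H₀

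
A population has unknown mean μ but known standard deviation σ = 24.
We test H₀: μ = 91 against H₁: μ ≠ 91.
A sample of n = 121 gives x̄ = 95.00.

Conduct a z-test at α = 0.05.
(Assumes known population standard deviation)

Standard error: SE = σ/√n = 24/√121 = 2.1818
z-statistic: z = (x̄ - μ₀)/SE = (95.00 - 91)/2.1818 = 1.8333
Critical value: ±1.960
p-value = 0.0668
Decision: fail to reject H₀

Answer: z = 1.8333, fail to reject H₀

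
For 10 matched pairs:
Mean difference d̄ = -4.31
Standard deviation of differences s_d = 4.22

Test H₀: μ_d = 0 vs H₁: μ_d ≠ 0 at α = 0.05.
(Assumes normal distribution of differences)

df = n - 1 = 9
SE = s_d/√n = 4.22/√10 = 1.3345
t = d̄/SE = -4.31/1.3345 = -3.2297
Critical value: t_{0.025,9} = ±2.262
p-value ≈ 0.0103
Decision: reject H₀

Answer: t = -3.2297, reject H₀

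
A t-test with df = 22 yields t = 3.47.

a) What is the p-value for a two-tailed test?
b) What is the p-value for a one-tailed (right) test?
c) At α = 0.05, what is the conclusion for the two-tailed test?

Using t-distribution with df = 22:
a) Two-tailed: p = 2×P(T > 3.47) = 0.0022
b) One-tailed: p = P(T > 3.47) = 0.0011
c) 0.0022 < 0.05, reject H₀

Answer: a) 0.0022, b) 0.0011, c) reject H₀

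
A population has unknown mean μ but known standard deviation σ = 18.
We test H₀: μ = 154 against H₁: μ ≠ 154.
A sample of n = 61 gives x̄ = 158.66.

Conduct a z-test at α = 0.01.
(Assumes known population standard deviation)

Answer: z = 2.0220, fail to reject H₀

Derivation:
Standard error: SE = σ/√n = 18/√61 = 2.3047
z-statistic: z = (x̄ - μ₀)/SE = (158.66 - 154)/2.3047 = 2.0220
Critical value: ±2.576
p-value = 0.0432
Decision: fail to reject H₀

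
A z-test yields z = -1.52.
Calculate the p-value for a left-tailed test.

Answer: p-value ≈ 0.0643

Derivation:
For z = -1.52:
p = P(Z < -1.52) = Φ(-1.52) = 0.0643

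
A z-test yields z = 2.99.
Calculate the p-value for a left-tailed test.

Answer: p-value ≈ 0.9986

Derivation:
For z = 2.99:
p = P(Z < 2.99) = Φ(2.99) = 0.9986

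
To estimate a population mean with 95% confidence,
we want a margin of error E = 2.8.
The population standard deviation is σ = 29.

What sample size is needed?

z_0.025 = 1.960
n = (z×σ/E)² = (1.960×29/2.8)²
n = 412.0900
Round up: n = 413

Answer: n = 413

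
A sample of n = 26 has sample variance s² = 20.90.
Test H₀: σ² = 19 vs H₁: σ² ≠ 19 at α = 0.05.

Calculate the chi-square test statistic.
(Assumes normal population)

Answer: χ² = 27.5000, fail to reject H₀

Derivation:
df = n - 1 = 25
χ² = (n-1)s²/σ₀² = 25×20.90/19 = 27.5000
Critical values: χ²_{0.975,25} = 13.120, χ²_{0.025,25} = 40.646
Rejection region: χ² < 13.120 or χ² > 40.646
Decision: fail to reject H₀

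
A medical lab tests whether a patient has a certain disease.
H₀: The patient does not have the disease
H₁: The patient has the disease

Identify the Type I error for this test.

Type I error: rejecting H₀ when it is actually true (false positive).
Type II error: failing to reject H₀ when H₁ is actually true (false negative).

Answer: Diagnosing a healthy patient as having the disease (false positive)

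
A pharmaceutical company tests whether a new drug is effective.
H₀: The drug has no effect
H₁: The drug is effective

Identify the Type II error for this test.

Type I error (α): Rejecting H₀ when H₀ is true
Type II error (β): Failing to reject H₀ when H₁ is true

Answer: Failing to detect the drug's effect when it actually works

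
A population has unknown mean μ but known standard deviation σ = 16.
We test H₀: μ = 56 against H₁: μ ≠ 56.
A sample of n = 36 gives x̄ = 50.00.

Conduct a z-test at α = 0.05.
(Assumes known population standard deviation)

Standard error: SE = σ/√n = 16/√36 = 2.6667
z-statistic: z = (x̄ - μ₀)/SE = (50.00 - 56)/2.6667 = -2.2500
Critical value: ±1.960
p-value = 0.0244
Decision: reject H₀

Answer: z = -2.2500, reject H₀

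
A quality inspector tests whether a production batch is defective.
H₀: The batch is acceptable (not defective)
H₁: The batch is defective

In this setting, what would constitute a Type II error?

Answer: Shipping a defective batch to customers

Derivation:
Type I error: rejecting H₀ when it is actually true (false positive).
Type II error: failing to reject H₀ when H₁ is actually true (false negative).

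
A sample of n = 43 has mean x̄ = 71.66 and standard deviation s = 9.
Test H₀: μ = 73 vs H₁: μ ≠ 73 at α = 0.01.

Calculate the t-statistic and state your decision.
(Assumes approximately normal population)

Answer: t = -0.9763, fail to reject H₀

Derivation:
df = n - 1 = 42
SE = s/√n = 9/√43 = 1.3725
t = (x̄ - μ₀)/SE = (71.66 - 73)/1.3725 = -0.9763
Critical value: t_{0.005,42} = ±2.698
p-value ≈ 0.3345
Decision: fail to reject H₀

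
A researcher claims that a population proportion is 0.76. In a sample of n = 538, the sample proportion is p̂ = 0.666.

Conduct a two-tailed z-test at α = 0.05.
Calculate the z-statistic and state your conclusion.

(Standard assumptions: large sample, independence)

H₀: p = 0.76, H₁: p ≠ 0.76
Standard error: SE = √(p₀(1-p₀)/n) = √(0.76×0.24/538) = 0.018413
z-statistic: z = (p̂ - p₀)/SE = (0.666 - 0.76)/0.018413 = -5.1051
Critical value: z_0.025 = ±1.960
p-value < 0.0001
Decision: reject H₀ at α = 0.05

Answer: z = -5.1051, reject H₀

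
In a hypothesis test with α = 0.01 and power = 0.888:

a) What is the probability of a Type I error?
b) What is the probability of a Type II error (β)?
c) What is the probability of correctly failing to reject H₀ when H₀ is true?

a) Type I error probability = α = 0.01
b) Power = P(reject H₀ | H₁ true) = 1 - β = 0.888, so Type II error probability = β = 1 - Power = 0.112
c) P(fail to reject H₀ | H₀ true) = 1 - α = 0.99

Answer: a) 0.01, b) 0.112, c) 0.99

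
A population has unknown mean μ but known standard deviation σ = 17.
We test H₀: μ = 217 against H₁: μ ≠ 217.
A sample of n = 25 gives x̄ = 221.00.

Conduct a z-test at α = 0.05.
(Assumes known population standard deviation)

Answer: z = 1.1765, fail to reject H₀

Derivation:
Standard error: SE = σ/√n = 17/√25 = 3.4000
z-statistic: z = (x̄ - μ₀)/SE = (221.00 - 217)/3.4000 = 1.1765
Critical value: ±1.960
p-value = 0.2394
Decision: fail to reject H₀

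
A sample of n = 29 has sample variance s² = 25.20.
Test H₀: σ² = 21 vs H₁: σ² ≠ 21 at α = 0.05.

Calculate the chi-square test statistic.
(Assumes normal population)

Answer: χ² = 33.6000, fail to reject H₀

Derivation:
df = n - 1 = 28
χ² = (n-1)s²/σ₀² = 28×25.20/21 = 33.6000
Critical values: χ²_{0.975,28} = 15.308, χ²_{0.025,28} = 44.461
Rejection region: χ² < 15.308 or χ² > 44.461
Decision: fail to reject H₀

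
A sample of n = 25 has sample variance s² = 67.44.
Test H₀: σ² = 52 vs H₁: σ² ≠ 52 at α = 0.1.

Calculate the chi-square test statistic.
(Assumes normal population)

Answer: χ² = 31.1262, fail to reject H₀

Derivation:
df = n - 1 = 24
χ² = (n-1)s²/σ₀² = 24×67.44/52 = 31.1262
Critical values: χ²_{0.95,24} = 13.848, χ²_{0.05,24} = 36.415
Rejection region: χ² < 13.848 or χ² > 36.415
Decision: fail to reject H₀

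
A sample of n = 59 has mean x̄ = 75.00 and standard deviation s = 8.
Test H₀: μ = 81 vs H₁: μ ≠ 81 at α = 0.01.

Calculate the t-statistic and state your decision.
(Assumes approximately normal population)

df = n - 1 = 58
SE = s/√n = 8/√59 = 1.0415
t = (x̄ - μ₀)/SE = (75.00 - 81)/1.0415 = -5.7609
Critical value: t_{0.005,58} = ±2.663
p-value < 0.0001
Decision: reject H₀

Answer: t = -5.7609, reject H₀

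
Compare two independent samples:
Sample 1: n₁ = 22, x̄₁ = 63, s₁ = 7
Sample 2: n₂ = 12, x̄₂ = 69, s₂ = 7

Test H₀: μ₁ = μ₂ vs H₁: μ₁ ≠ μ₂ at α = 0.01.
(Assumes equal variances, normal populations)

Answer: t = -2.3884, fail to reject H₀

Derivation:
Pooled variance: s²_p = [21×7² + 11×7²]/(32) = 49.0000
s_p = 7.0000
SE = s_p×√(1/n₁ + 1/n₂) = 7.0000×√(1/22 + 1/12) = 2.5121
t = (x̄₁ - x̄₂)/SE = (63 - 69)/2.5121 = -2.3884
df = 32, t-critical = ±2.738
Decision: fail to reject H₀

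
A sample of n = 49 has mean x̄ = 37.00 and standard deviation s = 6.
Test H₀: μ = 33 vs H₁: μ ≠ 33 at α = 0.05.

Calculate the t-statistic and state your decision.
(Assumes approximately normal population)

Answer: t = 4.6669, reject H₀

Derivation:
df = n - 1 = 48
SE = s/√n = 6/√49 = 0.8571
t = (x̄ - μ₀)/SE = (37.00 - 33)/0.8571 = 4.6669
Critical value: t_{0.025,48} = ±2.011
p-value < 0.0001
Decision: reject H₀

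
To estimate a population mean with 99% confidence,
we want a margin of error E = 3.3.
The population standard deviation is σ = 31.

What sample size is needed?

Answer: n = 586

Derivation:
z_0.005 = 2.576
n = (z×σ/E)² = (2.576×31/3.3)²
n = 585.5813
Round up: n = 586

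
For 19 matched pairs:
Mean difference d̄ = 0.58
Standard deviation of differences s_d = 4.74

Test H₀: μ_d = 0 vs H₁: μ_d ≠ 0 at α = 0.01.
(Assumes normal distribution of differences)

Answer: t = 0.5334, fail to reject H₀

Derivation:
df = n - 1 = 18
SE = s_d/√n = 4.74/√19 = 1.0874
t = d̄/SE = 0.58/1.0874 = 0.5334
Critical value: t_{0.005,18} = ±2.878
p-value ≈ 0.6003
Decision: fail to reject H₀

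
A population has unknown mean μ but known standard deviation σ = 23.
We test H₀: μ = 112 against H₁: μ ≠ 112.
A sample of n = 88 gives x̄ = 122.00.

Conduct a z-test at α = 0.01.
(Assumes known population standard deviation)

Standard error: SE = σ/√n = 23/√88 = 2.4518
z-statistic: z = (x̄ - μ₀)/SE = (122.00 - 112)/2.4518 = 4.0786
Critical value: ±2.576
p-value < 0.0001
Decision: reject H₀

Answer: z = 4.0786, reject H₀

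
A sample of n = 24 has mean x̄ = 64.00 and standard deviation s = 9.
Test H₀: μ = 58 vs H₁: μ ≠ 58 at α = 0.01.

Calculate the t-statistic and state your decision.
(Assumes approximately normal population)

Answer: t = 3.2660, reject H₀

Derivation:
df = n - 1 = 23
SE = s/√n = 9/√24 = 1.8371
t = (x̄ - μ₀)/SE = (64.00 - 58)/1.8371 = 3.2660
Critical value: t_{0.005,23} = ±2.807
p-value ≈ 0.0034
Decision: reject H₀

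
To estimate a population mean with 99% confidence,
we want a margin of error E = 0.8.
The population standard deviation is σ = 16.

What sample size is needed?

Answer: n = 2655

Derivation:
z_0.005 = 2.576
n = (z×σ/E)² = (2.576×16/0.8)²
n = 2654.3104
Round up: n = 2655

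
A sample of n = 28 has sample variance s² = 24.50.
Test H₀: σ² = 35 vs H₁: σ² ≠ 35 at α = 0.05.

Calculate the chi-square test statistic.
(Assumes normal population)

df = n - 1 = 27
χ² = (n-1)s²/σ₀² = 27×24.50/35 = 18.9000
Critical values: χ²_{0.975,27} = 14.573, χ²_{0.025,27} = 43.195
Rejection region: χ² < 14.573 or χ² > 43.195
Decision: fail to reject H₀

Answer: χ² = 18.9000, fail to reject H₀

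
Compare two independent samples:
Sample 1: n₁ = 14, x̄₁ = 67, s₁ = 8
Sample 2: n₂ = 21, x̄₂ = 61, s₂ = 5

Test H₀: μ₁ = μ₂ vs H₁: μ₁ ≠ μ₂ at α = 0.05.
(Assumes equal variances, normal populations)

Pooled variance: s²_p = [13×8² + 20×5²]/(33) = 40.3636
s_p = 6.3532
SE = s_p×√(1/n₁ + 1/n₂) = 6.3532×√(1/14 + 1/21) = 2.1921
t = (x̄₁ - x̄₂)/SE = (67 - 61)/2.1921 = 2.7371
df = 33, t-critical = ±2.035
Decision: reject H₀

Answer: t = 2.7371, reject H₀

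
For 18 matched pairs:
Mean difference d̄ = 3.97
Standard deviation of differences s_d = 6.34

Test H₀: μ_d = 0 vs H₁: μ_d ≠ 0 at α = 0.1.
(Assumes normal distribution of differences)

df = n - 1 = 17
SE = s_d/√n = 6.34/√18 = 1.4944
t = d̄/SE = 3.97/1.4944 = 2.6566
Critical value: t_{0.05,17} = ±1.740
p-value ≈ 0.0166
Decision: reject H₀

Answer: t = 2.6566, reject H₀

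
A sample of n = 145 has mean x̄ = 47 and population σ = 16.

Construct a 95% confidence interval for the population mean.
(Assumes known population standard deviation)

Answer: (44.3957, 49.6043)

Derivation:
Confidence level: 95%, α = 0.05
z_0.025 = 1.960
SE = σ/√n = 16/√145 = 1.3287
Margin of error = 1.960 × 1.3287 = 2.6043
CI: x̄ ± margin = 47 ± 2.6043
CI: (44.3957, 49.6043)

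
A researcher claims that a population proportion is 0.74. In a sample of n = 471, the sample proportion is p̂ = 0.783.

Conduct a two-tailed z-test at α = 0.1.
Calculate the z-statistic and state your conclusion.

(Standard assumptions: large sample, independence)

Answer: z = 2.1276, reject H₀

Derivation:
H₀: p = 0.74, H₁: p ≠ 0.74
Standard error: SE = √(p₀(1-p₀)/n) = √(0.74×0.26/471) = 0.020211
z-statistic: z = (p̂ - p₀)/SE = (0.783 - 0.74)/0.020211 = 2.1276
Critical value: z_0.05 = ±1.645
p-value = 0.0334
Decision: reject H₀ at α = 0.1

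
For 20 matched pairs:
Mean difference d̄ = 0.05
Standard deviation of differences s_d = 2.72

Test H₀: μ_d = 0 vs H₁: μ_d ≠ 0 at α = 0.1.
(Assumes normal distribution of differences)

Answer: t = 0.0822, fail to reject H₀

Derivation:
df = n - 1 = 19
SE = s_d/√n = 2.72/√20 = 0.6082
t = d̄/SE = 0.05/0.6082 = 0.0822
Critical value: t_{0.05,19} = ±1.729
p-value ≈ 0.9353
Decision: fail to reject H₀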